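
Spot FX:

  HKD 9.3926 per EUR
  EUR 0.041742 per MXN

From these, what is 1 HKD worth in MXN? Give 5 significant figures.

HKD/MXN = 2.5506

1 HKD ÷ 9.3926 = 0.106467 EUR
0.106467 EUR ÷ 0.041742 = 2.55059 MXN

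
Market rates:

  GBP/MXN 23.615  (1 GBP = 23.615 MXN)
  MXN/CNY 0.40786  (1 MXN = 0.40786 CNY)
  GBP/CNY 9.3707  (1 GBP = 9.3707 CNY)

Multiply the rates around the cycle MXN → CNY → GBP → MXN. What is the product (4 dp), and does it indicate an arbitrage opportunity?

Around MXN → CNY → GBP → MXN: 1 × 0.40786 ÷ 9.3707 × 23.615 = 1.027844
Product > 1; profitable direction is MXN → CNY → GBP → MXN.

1.0278 (arbitrage exists)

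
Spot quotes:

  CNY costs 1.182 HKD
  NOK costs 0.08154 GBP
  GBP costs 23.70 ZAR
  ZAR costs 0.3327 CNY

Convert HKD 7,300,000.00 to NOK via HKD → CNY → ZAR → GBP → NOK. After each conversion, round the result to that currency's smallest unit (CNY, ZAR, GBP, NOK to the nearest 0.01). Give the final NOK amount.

HKD 7,300,000.00 ÷ 1.182 = CNY 6,175,972.93
CNY 6,175,972.93 ÷ 0.3327 = ZAR 18,563,188.85
ZAR 18,563,188.85 ÷ 23.70 = GBP 783,256.91
GBP 783,256.91 ÷ 0.08154 = NOK 9,605,799.73

NOK 9,605,799.73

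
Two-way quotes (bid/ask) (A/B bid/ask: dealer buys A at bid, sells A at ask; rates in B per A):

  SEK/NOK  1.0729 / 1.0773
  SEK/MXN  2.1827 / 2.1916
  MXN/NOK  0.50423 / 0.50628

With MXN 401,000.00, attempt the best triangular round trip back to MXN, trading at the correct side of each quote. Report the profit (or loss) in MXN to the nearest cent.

Best loop MXN → NOK → SEK → MXN:
MXN 401,000.00 × 0.50423 (sell MXN at bid) = NOK 202,196.23
NOK 202,196.23 ÷ 1.0773 (buy SEK at ask) = SEK 187,687.95
SEK 187,687.95 × 2.1827 (sell SEK at bid) = MXN 409,666.49

Net profit: MXN 8,666.49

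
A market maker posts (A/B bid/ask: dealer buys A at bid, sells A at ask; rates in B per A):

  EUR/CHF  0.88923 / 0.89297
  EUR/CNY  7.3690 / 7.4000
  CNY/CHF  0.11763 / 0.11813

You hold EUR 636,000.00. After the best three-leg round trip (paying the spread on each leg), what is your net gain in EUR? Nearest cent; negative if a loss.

Best loop EUR → CHF → CNY → EUR:
EUR 636,000.00 × 0.88923 (sell EUR at bid) = CHF 565,550.28
CHF 565,550.28 ÷ 0.11813 (buy CNY at ask) = CNY 4,787,524.59
CNY 4,787,524.59 ÷ 7.4000 (buy EUR at ask) = EUR 646,962.78

Net profit: EUR 10,962.78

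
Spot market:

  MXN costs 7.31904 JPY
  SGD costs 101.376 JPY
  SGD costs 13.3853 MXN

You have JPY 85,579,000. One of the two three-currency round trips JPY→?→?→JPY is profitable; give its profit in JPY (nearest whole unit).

Profitable loop is JPY → MXN → SGD → JPY:
JPY 85,579,000 ÷ 7.31904 = MXN 11,692,653.68
MXN 11,692,653.68 ÷ 13.3853 = SGD 873,544.39
SGD 873,544.39 × 101.376 = JPY 88,556,436
Profit = JPY 88,556,436 − JPY 85,579,000

Profit: JPY 2,977,436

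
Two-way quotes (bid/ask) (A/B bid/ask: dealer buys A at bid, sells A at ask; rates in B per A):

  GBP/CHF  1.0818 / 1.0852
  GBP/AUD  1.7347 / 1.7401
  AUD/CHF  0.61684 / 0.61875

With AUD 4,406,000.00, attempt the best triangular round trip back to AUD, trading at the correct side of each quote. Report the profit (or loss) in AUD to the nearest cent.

Net profit: AUD 20,923.84

Best loop AUD → GBP → CHF → AUD:
AUD 4,406,000.00 ÷ 1.7401 (buy GBP at ask) = GBP 2,532,038.39
GBP 2,532,038.39 × 1.0818 (sell GBP at bid) = CHF 2,739,159.13
CHF 2,739,159.13 ÷ 0.61875 (buy AUD at ask) = AUD 4,426,923.84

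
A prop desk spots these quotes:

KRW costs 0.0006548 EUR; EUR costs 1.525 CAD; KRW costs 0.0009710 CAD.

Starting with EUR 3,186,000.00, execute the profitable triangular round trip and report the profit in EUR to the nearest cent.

Profitable loop is EUR → CAD → KRW → EUR:
EUR 3,186,000.00 × 1.525 = CAD 4,858,650.00
CAD 4,858,650.00 ÷ 0.0009710 = KRW 5,003,759,011
KRW 5,003,759,011 × 0.0006548 = EUR 3,276,461.40
Profit = EUR 3,276,461.40 − EUR 3,186,000.00

Profit: EUR 90,461.40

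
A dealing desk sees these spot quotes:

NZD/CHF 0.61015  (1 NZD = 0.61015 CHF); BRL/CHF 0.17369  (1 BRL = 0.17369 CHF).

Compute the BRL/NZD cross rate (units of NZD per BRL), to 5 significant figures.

BRL/NZD = 0.28467

1 BRL × 0.17369 = 0.17369 CHF
0.17369 CHF ÷ 0.61015 = 0.284668 NZD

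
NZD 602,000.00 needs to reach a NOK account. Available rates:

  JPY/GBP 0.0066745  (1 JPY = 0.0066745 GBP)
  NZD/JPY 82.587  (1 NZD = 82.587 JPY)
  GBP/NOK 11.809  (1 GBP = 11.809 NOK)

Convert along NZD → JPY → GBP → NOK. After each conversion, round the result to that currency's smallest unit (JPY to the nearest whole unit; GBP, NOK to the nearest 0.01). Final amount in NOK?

NZD 602,000.00 × 82.587 = JPY 49,717,374
JPY 49,717,374 × 0.0066745 = GBP 331,838.61
GBP 331,838.61 × 11.809 = NOK 3,918,682.15

NOK 3,918,682.15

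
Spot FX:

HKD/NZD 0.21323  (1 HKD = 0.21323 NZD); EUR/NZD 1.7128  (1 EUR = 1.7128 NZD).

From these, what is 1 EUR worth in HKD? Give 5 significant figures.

EUR/HKD = 8.0326

1 EUR × 1.7128 = 1.7128 NZD
1.7128 NZD ÷ 0.21323 = 8.03264 HKD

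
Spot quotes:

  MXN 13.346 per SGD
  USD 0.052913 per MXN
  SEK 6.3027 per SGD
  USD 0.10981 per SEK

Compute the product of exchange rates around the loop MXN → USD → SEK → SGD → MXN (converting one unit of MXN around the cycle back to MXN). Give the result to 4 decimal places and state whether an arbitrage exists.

Around MXN → USD → SEK → SGD → MXN: 1 × 0.052913 ÷ 0.10981 ÷ 6.3027 × 13.346 = 1.020340
Product > 1; profitable direction is MXN → USD → SEK → SGD → MXN.

1.0203 (arbitrage exists)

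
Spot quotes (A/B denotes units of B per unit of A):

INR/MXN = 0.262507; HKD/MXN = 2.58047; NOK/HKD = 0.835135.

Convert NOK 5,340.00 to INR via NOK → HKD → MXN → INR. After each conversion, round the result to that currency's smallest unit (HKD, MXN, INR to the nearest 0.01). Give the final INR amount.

NOK 5,340.00 × 0.835135 = HKD 4,459.62
HKD 4,459.62 × 2.58047 = MXN 11,507.92
MXN 11,507.92 ÷ 0.262507 = INR 43,838.53

INR 43,838.53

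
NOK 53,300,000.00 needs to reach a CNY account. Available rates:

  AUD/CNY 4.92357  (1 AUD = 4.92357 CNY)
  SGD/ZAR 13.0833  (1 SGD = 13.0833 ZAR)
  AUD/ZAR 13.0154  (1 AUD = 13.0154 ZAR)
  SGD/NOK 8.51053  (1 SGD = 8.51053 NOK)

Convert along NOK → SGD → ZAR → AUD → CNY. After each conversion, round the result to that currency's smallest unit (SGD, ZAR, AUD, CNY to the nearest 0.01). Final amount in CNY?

CNY 30,996,345.91

NOK 53,300,000.00 ÷ 8.51053 = SGD 6,262,829.69
SGD 6,262,829.69 × 13.0833 = ZAR 81,938,479.68
ZAR 81,938,479.68 ÷ 13.0154 = AUD 6,295,502.23
AUD 6,295,502.23 × 4.92357 = CNY 30,996,345.91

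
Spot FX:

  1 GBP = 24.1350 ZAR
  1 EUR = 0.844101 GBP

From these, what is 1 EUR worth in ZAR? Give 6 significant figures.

EUR/ZAR = 20.3724

1 EUR × 0.844101 = 0.844101 GBP
0.844101 GBP × 24.1350 = 20.3724 ZAR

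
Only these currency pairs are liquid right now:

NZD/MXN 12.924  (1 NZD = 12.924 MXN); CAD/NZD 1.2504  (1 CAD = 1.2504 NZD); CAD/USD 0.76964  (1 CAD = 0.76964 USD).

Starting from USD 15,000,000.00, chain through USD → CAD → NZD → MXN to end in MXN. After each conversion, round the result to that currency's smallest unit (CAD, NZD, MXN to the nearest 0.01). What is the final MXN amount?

MXN 314,955,750.77

USD 15,000,000.00 ÷ 0.76964 = CAD 19,489,631.52
CAD 19,489,631.52 × 1.2504 = NZD 24,369,835.25
NZD 24,369,835.25 × 12.924 = MXN 314,955,750.77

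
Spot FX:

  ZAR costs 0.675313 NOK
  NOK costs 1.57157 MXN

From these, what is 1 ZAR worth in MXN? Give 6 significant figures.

ZAR/MXN = 1.06130

1 ZAR × 0.675313 = 0.675313 NOK
0.675313 NOK × 1.57157 = 1.0613 MXN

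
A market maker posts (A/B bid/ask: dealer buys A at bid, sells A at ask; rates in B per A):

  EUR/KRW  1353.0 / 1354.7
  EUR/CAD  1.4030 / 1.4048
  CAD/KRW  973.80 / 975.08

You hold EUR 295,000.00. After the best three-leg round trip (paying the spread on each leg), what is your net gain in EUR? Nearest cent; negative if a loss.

Net profit: EUR 2,513.26

Best loop EUR → CAD → KRW → EUR:
EUR 295,000.00 × 1.4030 (sell EUR at bid) = CAD 413,885.00
CAD 413,885.00 × 973.80 (sell CAD at bid) = KRW 403,041,213
KRW 403,041,213 ÷ 1354.7 (buy EUR at ask) = EUR 297,513.26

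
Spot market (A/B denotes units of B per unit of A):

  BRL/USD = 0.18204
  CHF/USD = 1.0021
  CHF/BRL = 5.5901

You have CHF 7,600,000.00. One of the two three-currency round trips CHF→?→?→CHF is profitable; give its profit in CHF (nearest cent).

Profit: CHF 117,718.50

Profitable loop is CHF → BRL → USD → CHF:
CHF 7,600,000.00 × 5.5901 = BRL 42,484,760.00
BRL 42,484,760.00 × 0.18204 = USD 7,733,925.71
USD 7,733,925.71 ÷ 1.0021 = CHF 7,717,718.50
Profit = CHF 7,717,718.50 − CHF 7,600,000.00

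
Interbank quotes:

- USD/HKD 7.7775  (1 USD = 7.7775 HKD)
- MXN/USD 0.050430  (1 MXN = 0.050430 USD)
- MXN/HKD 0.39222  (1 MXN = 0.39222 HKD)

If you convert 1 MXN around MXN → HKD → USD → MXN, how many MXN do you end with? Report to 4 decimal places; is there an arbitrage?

1.0000 (no arbitrage)

Around MXN → HKD → USD → MXN: 1 × 0.39222 ÷ 7.7775 ÷ 0.050430 = 1.000002
Product ≈ 1 (deviation 0.000%, within rounding noise).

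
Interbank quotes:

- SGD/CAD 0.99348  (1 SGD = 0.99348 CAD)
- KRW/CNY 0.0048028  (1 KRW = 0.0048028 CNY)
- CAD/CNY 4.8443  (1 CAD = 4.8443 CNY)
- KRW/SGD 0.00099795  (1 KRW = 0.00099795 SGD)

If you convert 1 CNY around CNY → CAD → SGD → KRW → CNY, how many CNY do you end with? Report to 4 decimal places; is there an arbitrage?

1.0000 (no arbitrage)

Around CNY → CAD → SGD → KRW → CNY: 1 ÷ 4.8443 ÷ 0.99348 ÷ 0.00099795 × 0.0048028 = 0.999990
Product ≈ 1 (deviation 0.001%, within rounding noise).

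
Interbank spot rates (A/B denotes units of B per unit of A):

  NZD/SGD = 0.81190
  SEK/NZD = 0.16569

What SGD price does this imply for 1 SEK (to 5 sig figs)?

SEK/SGD = 0.13452

1 SEK × 0.16569 = 0.16569 NZD
0.16569 NZD × 0.81190 = 0.134524 SGD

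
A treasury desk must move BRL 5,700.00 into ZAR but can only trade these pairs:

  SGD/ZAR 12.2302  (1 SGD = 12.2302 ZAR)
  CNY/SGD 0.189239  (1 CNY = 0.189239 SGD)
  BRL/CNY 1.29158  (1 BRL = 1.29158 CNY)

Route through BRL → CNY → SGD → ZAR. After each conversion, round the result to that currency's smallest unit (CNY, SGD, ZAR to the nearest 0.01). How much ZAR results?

ZAR 17,038.87

BRL 5,700.00 × 1.29158 = CNY 7,362.01
CNY 7,362.01 × 0.189239 = SGD 1,393.18
SGD 1,393.18 × 12.2302 = ZAR 17,038.87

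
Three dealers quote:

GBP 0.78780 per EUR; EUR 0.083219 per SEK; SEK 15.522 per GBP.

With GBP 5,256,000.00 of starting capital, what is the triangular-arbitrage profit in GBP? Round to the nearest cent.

Profit: GBP 92,617.06

Profitable loop is GBP → SEK → EUR → GBP:
GBP 5,256,000.00 × 15.522 = SEK 81,583,632.00
SEK 81,583,632.00 × 0.083219 = EUR 6,789,308.27
EUR 6,789,308.27 × 0.78780 = GBP 5,348,617.06
Profit = GBP 5,348,617.06 − GBP 5,256,000.00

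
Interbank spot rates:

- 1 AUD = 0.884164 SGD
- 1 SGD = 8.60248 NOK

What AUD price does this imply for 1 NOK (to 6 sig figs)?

1 NOK ÷ 8.60248 = 0.116246 SGD
0.116246 SGD ÷ 0.884164 = 0.131475 AUD

NOK/AUD = 0.131475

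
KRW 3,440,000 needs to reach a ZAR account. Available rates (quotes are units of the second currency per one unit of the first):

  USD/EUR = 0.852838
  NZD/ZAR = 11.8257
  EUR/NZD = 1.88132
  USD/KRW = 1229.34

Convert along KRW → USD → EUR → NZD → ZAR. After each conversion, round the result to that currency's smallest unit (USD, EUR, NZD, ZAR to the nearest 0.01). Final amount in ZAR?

ZAR 53,093.61

KRW 3,440,000 ÷ 1229.34 = USD 2,798.25
USD 2,798.25 × 0.852838 = EUR 2,386.45
EUR 2,386.45 × 1.88132 = NZD 4,489.68
NZD 4,489.68 × 11.8257 = ZAR 53,093.61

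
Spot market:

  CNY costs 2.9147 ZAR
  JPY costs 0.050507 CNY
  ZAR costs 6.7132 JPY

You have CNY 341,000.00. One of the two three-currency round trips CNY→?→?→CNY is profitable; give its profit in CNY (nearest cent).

Profit: CNY 4,047.88

Profitable loop is CNY → JPY → ZAR → CNY:
CNY 341,000.00 ÷ 0.050507 = JPY 6,751,539
JPY 6,751,539 ÷ 6.7132 = ZAR 1,005,711.05
ZAR 1,005,711.05 ÷ 2.9147 = CNY 345,047.88
Profit = CNY 345,047.88 − CNY 341,000.00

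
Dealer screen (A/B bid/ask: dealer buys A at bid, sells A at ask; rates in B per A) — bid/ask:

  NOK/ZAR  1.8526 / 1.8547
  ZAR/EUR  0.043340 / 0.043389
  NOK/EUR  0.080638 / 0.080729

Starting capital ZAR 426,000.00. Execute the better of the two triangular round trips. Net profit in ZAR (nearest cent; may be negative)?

Net profit: ZAR 870.39

Best loop ZAR → NOK → EUR → ZAR:
ZAR 426,000.00 ÷ 1.8547 (buy NOK at ask) = NOK 229,686.74
NOK 229,686.74 × 0.080638 (sell NOK at bid) = EUR 18,521.48
EUR 18,521.48 ÷ 0.043389 (buy ZAR at ask) = ZAR 426,870.39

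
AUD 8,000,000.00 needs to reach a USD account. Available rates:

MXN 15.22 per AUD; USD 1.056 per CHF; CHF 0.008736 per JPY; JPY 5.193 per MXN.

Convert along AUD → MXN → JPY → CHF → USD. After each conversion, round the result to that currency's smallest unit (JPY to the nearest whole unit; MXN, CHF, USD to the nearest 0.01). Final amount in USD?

AUD 8,000,000.00 × 15.22 = MXN 121,760,000.00
MXN 121,760,000.00 × 5.193 = JPY 632,299,680
JPY 632,299,680 × 0.008736 = CHF 5,523,770.00
CHF 5,523,770.00 × 1.056 = USD 5,833,101.12

USD 5,833,101.12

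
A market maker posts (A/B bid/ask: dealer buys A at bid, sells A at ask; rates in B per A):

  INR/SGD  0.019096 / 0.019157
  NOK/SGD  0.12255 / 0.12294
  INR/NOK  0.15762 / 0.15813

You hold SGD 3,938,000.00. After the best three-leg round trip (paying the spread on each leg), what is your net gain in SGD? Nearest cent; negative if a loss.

Best loop SGD → INR → NOK → SGD:
SGD 3,938,000.00 ÷ 0.019157 (buy INR at ask) = INR 205,564,545.60
INR 205,564,545.60 × 0.15762 (sell INR at bid) = NOK 32,401,083.68
NOK 32,401,083.68 × 0.12255 (sell NOK at bid) = SGD 3,970,752.80

Net profit: SGD 32,752.80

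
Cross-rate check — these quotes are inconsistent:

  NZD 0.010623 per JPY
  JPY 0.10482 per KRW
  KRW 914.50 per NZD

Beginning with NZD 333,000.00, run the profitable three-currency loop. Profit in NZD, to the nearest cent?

Profitable loop is NZD → KRW → JPY → NZD:
NZD 333,000.00 × 914.50 = KRW 304,528,500
KRW 304,528,500 × 0.10482 = JPY 31,920,677
JPY 31,920,677 × 0.010623 = NZD 339,093.36
Profit = NZD 339,093.36 − NZD 333,000.00

Profit: NZD 6,093.36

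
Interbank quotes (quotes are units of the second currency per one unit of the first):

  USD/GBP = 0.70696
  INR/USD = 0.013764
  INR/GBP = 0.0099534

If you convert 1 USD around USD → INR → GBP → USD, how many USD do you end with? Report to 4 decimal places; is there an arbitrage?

1.0229 (arbitrage exists)

Around USD → INR → GBP → USD: 1 ÷ 0.013764 × 0.0099534 ÷ 0.70696 = 1.022897
Product > 1; profitable direction is USD → INR → GBP → USD.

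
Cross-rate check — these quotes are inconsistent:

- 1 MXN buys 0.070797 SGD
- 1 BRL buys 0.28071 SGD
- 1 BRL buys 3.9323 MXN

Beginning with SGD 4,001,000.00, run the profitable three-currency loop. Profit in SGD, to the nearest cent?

Profitable loop is SGD → MXN → BRL → SGD:
SGD 4,001,000.00 ÷ 0.070797 = MXN 56,513,694.08
MXN 56,513,694.08 ÷ 3.9323 = BRL 14,371,663.93
BRL 14,371,663.93 × 0.28071 = SGD 4,034,269.78
Profit = SGD 4,034,269.78 − SGD 4,001,000.00

Profit: SGD 33,269.78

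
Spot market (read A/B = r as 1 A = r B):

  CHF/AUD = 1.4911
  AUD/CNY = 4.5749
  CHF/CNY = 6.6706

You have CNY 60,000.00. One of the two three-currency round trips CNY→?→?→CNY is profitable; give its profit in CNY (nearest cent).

Profitable loop is CNY → CHF → AUD → CNY:
CNY 60,000.00 ÷ 6.6706 = CHF 8,994.69
CHF 8,994.69 × 1.4911 = AUD 13,411.99
AUD 13,411.99 × 4.5749 = CNY 61,358.50
Profit = CNY 61,358.50 − CNY 60,000.00

Profit: CNY 1,358.50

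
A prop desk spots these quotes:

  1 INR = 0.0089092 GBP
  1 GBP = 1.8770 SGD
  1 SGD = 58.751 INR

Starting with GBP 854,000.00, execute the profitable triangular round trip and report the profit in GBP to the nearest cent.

Profitable loop is GBP → INR → SGD → GBP:
GBP 854,000.00 ÷ 0.0089092 = INR 95,855,969.11
INR 95,855,969.11 ÷ 58.751 = SGD 1,631,563.19
SGD 1,631,563.19 ÷ 1.8770 = GBP 869,239.85
Profit = GBP 869,239.85 − GBP 854,000.00

Profit: GBP 15,239.85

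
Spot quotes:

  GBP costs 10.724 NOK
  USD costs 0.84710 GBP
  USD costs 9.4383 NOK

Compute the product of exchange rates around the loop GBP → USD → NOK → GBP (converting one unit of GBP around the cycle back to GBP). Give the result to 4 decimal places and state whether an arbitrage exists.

Around GBP → USD → NOK → GBP: 1 ÷ 0.84710 × 9.4383 ÷ 10.724 = 1.038968
Product > 1; profitable direction is GBP → USD → NOK → GBP.

1.0390 (arbitrage exists)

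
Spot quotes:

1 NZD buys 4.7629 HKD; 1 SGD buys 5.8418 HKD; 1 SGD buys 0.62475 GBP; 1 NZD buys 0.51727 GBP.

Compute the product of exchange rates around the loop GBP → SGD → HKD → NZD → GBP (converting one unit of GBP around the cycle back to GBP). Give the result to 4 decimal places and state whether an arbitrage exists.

Around GBP → SGD → HKD → NZD → GBP: 1 ÷ 0.62475 × 5.8418 ÷ 4.7629 × 0.51727 = 1.015515
Product > 1; profitable direction is GBP → SGD → HKD → NZD → GBP.

1.0155 (arbitrage exists)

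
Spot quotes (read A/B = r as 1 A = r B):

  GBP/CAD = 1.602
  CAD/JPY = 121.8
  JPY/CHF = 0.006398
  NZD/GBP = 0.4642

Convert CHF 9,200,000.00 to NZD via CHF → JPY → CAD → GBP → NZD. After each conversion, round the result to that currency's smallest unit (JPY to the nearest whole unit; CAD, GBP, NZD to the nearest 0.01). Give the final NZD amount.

NZD 15,875,545.45

CHF 9,200,000.00 ÷ 0.006398 = JPY 1,437,949,359
JPY 1,437,949,359 ÷ 121.8 = CAD 11,805,823.97
CAD 11,805,823.97 ÷ 1.602 = GBP 7,369,428.20
GBP 7,369,428.20 ÷ 0.4642 = NZD 15,875,545.45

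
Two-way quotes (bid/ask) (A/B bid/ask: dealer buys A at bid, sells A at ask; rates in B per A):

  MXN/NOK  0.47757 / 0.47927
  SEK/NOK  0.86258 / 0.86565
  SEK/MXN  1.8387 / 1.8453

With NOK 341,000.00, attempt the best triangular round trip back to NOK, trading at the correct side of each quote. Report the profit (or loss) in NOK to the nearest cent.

Net profit: NOK 4,907.48

Best loop NOK → SEK → MXN → NOK:
NOK 341,000.00 ÷ 0.86565 (buy SEK at ask) = SEK 393,923.64
SEK 393,923.64 × 1.8387 (sell SEK at bid) = MXN 724,307.40
MXN 724,307.40 × 0.47757 (sell MXN at bid) = NOK 345,907.48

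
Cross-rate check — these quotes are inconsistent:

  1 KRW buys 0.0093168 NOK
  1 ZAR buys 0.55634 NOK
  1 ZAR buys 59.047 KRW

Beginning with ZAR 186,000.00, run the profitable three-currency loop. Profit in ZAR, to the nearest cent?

Profit: ZAR 2,099.92

Profitable loop is ZAR → NOK → KRW → ZAR:
ZAR 186,000.00 × 0.55634 = NOK 103,479.24
NOK 103,479.24 ÷ 0.0093168 = KRW 11,106,736
KRW 11,106,736 ÷ 59.047 = ZAR 188,099.92
Profit = ZAR 188,099.92 − ZAR 186,000.00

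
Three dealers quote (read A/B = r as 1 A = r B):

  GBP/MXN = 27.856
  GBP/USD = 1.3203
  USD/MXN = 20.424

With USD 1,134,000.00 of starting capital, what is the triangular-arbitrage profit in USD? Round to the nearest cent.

Profit: USD 37,435.51

Profitable loop is USD → GBP → MXN → USD:
USD 1,134,000.00 ÷ 1.3203 = GBP 858,895.71
GBP 858,895.71 × 27.856 = MXN 23,925,398.77
MXN 23,925,398.77 ÷ 20.424 = USD 1,171,435.51
Profit = USD 1,171,435.51 − USD 1,134,000.00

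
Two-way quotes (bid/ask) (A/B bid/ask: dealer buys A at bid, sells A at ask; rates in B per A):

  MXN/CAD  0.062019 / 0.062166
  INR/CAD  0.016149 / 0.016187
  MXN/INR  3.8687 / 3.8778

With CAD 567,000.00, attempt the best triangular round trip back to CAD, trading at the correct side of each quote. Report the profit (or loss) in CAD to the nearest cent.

Net profit: CAD 2,824.11

Best loop CAD → MXN → INR → CAD:
CAD 567,000.00 ÷ 0.062166 (buy MXN at ask) = MXN 9,120,741.24
MXN 9,120,741.24 × 3.8687 (sell MXN at bid) = INR 35,285,411.64
INR 35,285,411.64 × 0.016149 (sell INR at bid) = CAD 569,824.11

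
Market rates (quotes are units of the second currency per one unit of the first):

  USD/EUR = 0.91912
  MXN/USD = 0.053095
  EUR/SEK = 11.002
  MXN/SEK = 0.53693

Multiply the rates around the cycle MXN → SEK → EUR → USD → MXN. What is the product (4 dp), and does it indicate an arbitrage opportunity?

Around MXN → SEK → EUR → USD → MXN: 1 × 0.53693 ÷ 11.002 ÷ 0.91912 ÷ 0.053095 = 1.000046
Product ≈ 1 (deviation 0.005%, within rounding noise).

1.0000 (no arbitrage)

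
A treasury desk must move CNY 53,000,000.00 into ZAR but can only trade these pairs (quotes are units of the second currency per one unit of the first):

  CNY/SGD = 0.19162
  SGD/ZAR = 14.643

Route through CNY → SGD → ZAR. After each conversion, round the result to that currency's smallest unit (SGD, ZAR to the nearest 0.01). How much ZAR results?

CNY 53,000,000.00 × 0.19162 = SGD 10,155,860.00
SGD 10,155,860.00 × 14.643 = ZAR 148,712,257.98

ZAR 148,712,257.98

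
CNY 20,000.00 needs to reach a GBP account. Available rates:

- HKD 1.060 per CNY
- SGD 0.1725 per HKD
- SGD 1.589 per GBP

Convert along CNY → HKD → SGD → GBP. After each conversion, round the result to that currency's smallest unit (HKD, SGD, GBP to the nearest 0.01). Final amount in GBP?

GBP 2,301.45

CNY 20,000.00 × 1.060 = HKD 21,200.00
HKD 21,200.00 × 0.1725 = SGD 3,657.00
SGD 3,657.00 ÷ 1.589 = GBP 2,301.45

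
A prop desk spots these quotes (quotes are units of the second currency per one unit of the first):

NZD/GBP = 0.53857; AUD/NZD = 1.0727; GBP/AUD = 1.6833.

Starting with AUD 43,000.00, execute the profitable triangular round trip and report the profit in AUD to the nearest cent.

Profit: AUD 1,216.72

Profitable loop is AUD → GBP → NZD → AUD:
AUD 43,000.00 ÷ 1.6833 = GBP 25,545.06
GBP 25,545.06 ÷ 0.53857 = NZD 47,431.27
NZD 47,431.27 ÷ 1.0727 = AUD 44,216.72
Profit = AUD 44,216.72 − AUD 43,000.00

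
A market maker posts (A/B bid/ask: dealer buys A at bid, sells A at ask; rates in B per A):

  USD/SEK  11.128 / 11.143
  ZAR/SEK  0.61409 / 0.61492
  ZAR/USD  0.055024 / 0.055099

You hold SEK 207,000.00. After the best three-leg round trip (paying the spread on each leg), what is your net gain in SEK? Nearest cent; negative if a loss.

Best loop SEK → USD → ZAR → SEK:
SEK 207,000.00 ÷ 11.143 (buy USD at ask) = USD 18,576.68
USD 18,576.68 ÷ 0.055099 (buy ZAR at ask) = ZAR 337,151.04
ZAR 337,151.04 × 0.61409 (sell ZAR at bid) = SEK 207,041.08

Net profit: SEK 41.08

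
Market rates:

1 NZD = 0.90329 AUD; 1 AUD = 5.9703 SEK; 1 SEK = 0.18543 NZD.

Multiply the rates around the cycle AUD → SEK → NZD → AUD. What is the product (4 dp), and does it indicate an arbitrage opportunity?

Around AUD → SEK → NZD → AUD: 1 × 5.9703 × 0.18543 × 0.90329 = 1.000008
Product ≈ 1 (deviation 0.001%, within rounding noise).

1.0000 (no arbitrage)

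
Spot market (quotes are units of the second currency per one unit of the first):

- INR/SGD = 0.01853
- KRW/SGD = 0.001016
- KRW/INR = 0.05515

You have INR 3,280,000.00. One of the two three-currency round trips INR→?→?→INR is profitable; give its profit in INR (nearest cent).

Profitable loop is INR → SGD → KRW → INR:
INR 3,280,000.00 × 0.01853 = SGD 60,778.40
SGD 60,778.40 ÷ 0.001016 = KRW 59,821,260
KRW 59,821,260 × 0.05515 = INR 3,299,142.48
Profit = INR 3,299,142.48 − INR 3,280,000.00

Profit: INR 19,142.48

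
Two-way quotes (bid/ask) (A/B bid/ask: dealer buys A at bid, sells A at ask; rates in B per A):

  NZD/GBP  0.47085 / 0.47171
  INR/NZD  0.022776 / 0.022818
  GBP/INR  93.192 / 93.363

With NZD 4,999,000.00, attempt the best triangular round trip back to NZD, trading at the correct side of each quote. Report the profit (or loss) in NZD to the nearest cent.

Best loop NZD → GBP → INR → NZD:
NZD 4,999,000.00 × 0.47085 (sell NZD at bid) = GBP 2,353,779.15
GBP 2,353,779.15 × 93.192 (sell GBP at bid) = INR 219,353,386.55
INR 219,353,386.55 × 0.022776 (sell INR at bid) = NZD 4,995,992.73

Net result: NZD -3,007.27 (no profitable arbitrage after spreads)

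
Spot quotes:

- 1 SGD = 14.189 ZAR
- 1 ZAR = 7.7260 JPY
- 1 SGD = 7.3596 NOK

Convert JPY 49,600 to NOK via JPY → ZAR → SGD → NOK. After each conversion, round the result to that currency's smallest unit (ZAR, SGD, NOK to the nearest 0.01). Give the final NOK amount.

JPY 49,600 ÷ 7.7260 = ZAR 6,419.88
ZAR 6,419.88 ÷ 14.189 = SGD 452.45
SGD 452.45 × 7.3596 = NOK 3,329.85

NOK 3,329.85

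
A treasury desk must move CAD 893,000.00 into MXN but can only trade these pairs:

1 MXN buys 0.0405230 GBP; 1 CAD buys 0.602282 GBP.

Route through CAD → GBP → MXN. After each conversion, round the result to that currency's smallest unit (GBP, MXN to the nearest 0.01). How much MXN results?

CAD 893,000.00 × 0.602282 = GBP 537,837.83
GBP 537,837.83 ÷ 0.0405230 = MXN 13,272,409.00

MXN 13,272,409.00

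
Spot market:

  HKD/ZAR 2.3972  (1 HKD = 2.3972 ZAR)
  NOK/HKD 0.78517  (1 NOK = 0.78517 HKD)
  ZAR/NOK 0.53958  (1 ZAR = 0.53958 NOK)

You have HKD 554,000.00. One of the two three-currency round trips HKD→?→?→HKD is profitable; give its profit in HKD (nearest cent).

Profitable loop is HKD → ZAR → NOK → HKD:
HKD 554,000.00 × 2.3972 = ZAR 1,328,048.80
ZAR 1,328,048.80 × 0.53958 = NOK 716,588.57
NOK 716,588.57 × 0.78517 = HKD 562,643.85
Profit = HKD 562,643.85 − HKD 554,000.00

Profit: HKD 8,643.85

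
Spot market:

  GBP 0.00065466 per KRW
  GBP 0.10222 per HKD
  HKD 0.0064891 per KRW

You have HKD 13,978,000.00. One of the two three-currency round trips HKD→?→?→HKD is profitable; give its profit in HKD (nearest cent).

Profit: HKD 184,814.71

Profitable loop is HKD → GBP → KRW → HKD:
HKD 13,978,000.00 × 0.10222 = GBP 1,428,831.16
GBP 1,428,831.16 ÷ 0.00065466 = KRW 2,182,554,547
KRW 2,182,554,547 × 0.0064891 = HKD 14,162,814.71
Profit = HKD 14,162,814.71 − HKD 13,978,000.00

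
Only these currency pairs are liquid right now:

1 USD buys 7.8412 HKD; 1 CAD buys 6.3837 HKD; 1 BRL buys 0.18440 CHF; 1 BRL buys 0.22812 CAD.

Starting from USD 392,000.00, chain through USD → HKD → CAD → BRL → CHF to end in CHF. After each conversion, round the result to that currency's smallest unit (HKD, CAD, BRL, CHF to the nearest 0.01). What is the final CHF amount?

CHF 389,218.69

USD 392,000.00 × 7.8412 = HKD 3,073,750.40
HKD 3,073,750.40 ÷ 6.3837 = CAD 481,499.82
CAD 481,499.82 ÷ 0.22812 = BRL 2,110,730.41
BRL 2,110,730.41 × 0.18440 = CHF 389,218.69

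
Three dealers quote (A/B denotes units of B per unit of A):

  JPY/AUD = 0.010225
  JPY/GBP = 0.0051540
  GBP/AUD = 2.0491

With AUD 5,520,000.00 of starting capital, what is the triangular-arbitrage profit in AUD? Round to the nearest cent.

Profitable loop is AUD → JPY → GBP → AUD:
AUD 5,520,000.00 ÷ 0.010225 = JPY 539,853,301
JPY 539,853,301 × 0.0051540 = GBP 2,782,403.91
GBP 2,782,403.91 × 2.0491 = AUD 5,701,423.86
Profit = AUD 5,701,423.86 − AUD 5,520,000.00

Profit: AUD 181,423.86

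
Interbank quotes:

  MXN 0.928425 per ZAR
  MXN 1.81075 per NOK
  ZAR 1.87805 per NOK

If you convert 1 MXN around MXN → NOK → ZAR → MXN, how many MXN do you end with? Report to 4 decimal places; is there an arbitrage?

0.9629 (arbitrage exists)

Around MXN → NOK → ZAR → MXN: 1 ÷ 1.81075 × 1.87805 × 0.928425 = 0.962932
Product < 1; profitable direction is MXN → ZAR → NOK → MXN.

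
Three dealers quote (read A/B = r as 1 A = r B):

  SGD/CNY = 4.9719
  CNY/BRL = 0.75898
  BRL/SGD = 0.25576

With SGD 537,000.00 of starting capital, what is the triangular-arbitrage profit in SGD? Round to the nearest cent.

Profit: SGD 19,402.34

Profitable loop is SGD → BRL → CNY → SGD:
SGD 537,000.00 ÷ 0.25576 = BRL 2,099,624.65
BRL 2,099,624.65 ÷ 0.75898 = CNY 2,766,376.78
CNY 2,766,376.78 ÷ 4.9719 = SGD 556,402.34
Profit = SGD 556,402.34 − SGD 537,000.00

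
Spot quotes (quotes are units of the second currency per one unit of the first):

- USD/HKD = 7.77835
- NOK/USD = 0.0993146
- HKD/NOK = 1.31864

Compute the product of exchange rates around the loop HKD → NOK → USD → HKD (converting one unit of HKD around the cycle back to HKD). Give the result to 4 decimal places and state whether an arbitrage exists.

1.0187 (arbitrage exists)

Around HKD → NOK → USD → HKD: 1 × 1.31864 × 0.0993146 × 7.77835 = 1.018654
Product > 1; profitable direction is HKD → NOK → USD → HKD.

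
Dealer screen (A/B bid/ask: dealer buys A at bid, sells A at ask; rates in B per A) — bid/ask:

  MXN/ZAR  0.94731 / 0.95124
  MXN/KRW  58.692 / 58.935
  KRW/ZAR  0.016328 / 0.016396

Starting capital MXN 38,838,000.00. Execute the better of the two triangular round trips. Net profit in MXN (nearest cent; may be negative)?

Best loop MXN → KRW → ZAR → MXN:
MXN 38,838,000.00 × 58.692 (sell MXN at bid) = KRW 2,279,479,896
KRW 2,279,479,896 × 0.016328 (sell KRW at bid) = ZAR 37,219,347.74
ZAR 37,219,347.74 ÷ 0.95124 (buy MXN at ask) = MXN 39,127,189.50

Net profit: MXN 289,189.50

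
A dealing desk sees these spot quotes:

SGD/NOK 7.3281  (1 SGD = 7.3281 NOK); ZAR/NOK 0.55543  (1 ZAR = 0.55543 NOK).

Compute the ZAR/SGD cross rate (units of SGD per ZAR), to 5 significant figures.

ZAR/SGD = 0.075795

1 ZAR × 0.55543 = 0.55543 NOK
0.55543 NOK ÷ 7.3281 = 0.0757945 SGD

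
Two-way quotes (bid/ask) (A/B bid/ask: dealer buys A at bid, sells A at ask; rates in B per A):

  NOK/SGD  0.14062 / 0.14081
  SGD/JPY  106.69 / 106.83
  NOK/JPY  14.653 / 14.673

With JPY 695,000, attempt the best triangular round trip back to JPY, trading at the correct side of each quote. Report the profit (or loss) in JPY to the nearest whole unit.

Best loop JPY → NOK → SGD → JPY:
JPY 695,000 ÷ 14.673 (buy NOK at ask) = NOK 47,365.91
NOK 47,365.91 × 0.14062 (sell NOK at bid) = SGD 6,660.59
SGD 6,660.59 × 106.69 (sell SGD at bid) = JPY 710,619

Net profit: JPY 15,619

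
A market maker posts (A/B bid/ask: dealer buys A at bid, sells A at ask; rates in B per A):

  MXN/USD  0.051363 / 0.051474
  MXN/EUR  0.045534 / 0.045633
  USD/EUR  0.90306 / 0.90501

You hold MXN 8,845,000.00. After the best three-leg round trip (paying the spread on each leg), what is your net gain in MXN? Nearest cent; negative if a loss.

Net profit: MXN 145,540.55

Best loop MXN → USD → EUR → MXN:
MXN 8,845,000.00 × 0.051363 (sell MXN at bid) = USD 454,305.73
USD 454,305.73 × 0.90306 (sell USD at bid) = EUR 410,265.34
EUR 410,265.34 ÷ 0.045633 (buy MXN at ask) = MXN 8,990,540.55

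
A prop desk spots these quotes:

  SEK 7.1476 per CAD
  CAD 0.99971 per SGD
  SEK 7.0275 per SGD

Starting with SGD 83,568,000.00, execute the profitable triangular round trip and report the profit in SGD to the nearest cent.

Profit: SGD 1,403,528.53

Profitable loop is SGD → CAD → SEK → SGD:
SGD 83,568,000.00 × 0.99971 = CAD 83,543,765.28
CAD 83,543,765.28 × 7.1476 = SEK 597,137,416.72
SEK 597,137,416.72 ÷ 7.0275 = SGD 84,971,528.53
Profit = SGD 84,971,528.53 − SGD 83,568,000.00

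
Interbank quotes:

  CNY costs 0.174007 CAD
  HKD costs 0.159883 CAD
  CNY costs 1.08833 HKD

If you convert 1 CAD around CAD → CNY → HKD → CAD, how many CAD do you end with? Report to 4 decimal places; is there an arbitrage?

1.0000 (no arbitrage)

Around CAD → CNY → HKD → CAD: 1 ÷ 0.174007 × 1.08833 × 0.159883 = 0.999991
Product ≈ 1 (deviation 0.001%, within rounding noise).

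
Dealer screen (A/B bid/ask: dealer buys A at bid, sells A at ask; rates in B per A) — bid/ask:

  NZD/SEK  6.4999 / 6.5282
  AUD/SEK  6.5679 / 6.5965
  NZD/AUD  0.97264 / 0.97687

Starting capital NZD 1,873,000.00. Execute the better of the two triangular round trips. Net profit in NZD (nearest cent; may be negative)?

Best loop NZD → SEK → AUD → NZD:
NZD 1,873,000.00 × 6.4999 (sell NZD at bid) = SEK 12,174,312.70
SEK 12,174,312.70 ÷ 6.5965 (buy AUD at ask) = AUD 1,845,571.55
AUD 1,845,571.55 ÷ 0.97687 (buy NZD at ask) = NZD 1,889,270.37

Net profit: NZD 16,270.37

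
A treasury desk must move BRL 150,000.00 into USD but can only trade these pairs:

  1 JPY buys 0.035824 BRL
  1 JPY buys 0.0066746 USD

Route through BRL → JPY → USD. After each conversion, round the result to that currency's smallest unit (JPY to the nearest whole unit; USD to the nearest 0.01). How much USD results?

USD 27,947.46

BRL 150,000.00 ÷ 0.035824 = JPY 4,187,137
JPY 4,187,137 × 0.0066746 = USD 27,947.46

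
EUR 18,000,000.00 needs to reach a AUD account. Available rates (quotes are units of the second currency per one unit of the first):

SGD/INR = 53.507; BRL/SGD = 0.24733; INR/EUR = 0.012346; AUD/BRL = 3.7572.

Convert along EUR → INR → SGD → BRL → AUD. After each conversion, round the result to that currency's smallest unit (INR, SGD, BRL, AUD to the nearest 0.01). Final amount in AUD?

EUR 18,000,000.00 ÷ 0.012346 = INR 1,457,962,092.99
INR 1,457,962,092.99 ÷ 53.507 = SGD 27,248,062.74
SGD 27,248,062.74 ÷ 0.24733 = BRL 110,168,854.32
BRL 110,168,854.32 ÷ 3.7572 = AUD 29,322,062.79

AUD 29,322,062.79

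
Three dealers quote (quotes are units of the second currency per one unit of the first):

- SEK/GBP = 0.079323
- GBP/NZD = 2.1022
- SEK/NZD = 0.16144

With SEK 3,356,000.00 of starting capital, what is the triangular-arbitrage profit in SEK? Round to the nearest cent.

Profit: SEK 110,442.22

Profitable loop is SEK → GBP → NZD → SEK:
SEK 3,356,000.00 × 0.079323 = GBP 266,207.99
GBP 266,207.99 × 2.1022 = NZD 559,622.43
NZD 559,622.43 ÷ 0.16144 = SEK 3,466,442.22
Profit = SEK 3,466,442.22 − SEK 3,356,000.00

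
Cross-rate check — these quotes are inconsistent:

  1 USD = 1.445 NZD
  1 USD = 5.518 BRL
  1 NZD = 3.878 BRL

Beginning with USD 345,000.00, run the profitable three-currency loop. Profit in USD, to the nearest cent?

Profit: USD 5,358.82

Profitable loop is USD → NZD → BRL → USD:
USD 345,000.00 × 1.445 = NZD 498,525.00
NZD 498,525.00 × 3.878 = BRL 1,933,279.95
BRL 1,933,279.95 ÷ 5.518 = USD 350,358.82
Profit = USD 350,358.82 − USD 345,000.00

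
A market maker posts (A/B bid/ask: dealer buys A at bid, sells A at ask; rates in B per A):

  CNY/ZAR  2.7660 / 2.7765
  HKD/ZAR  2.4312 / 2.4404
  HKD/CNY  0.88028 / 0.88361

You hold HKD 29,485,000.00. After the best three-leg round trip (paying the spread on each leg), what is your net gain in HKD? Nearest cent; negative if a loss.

Net result: HKD -67,001.17 (no profitable arbitrage after spreads)

Best loop HKD → CNY → ZAR → HKD:
HKD 29,485,000.00 × 0.88028 (sell HKD at bid) = CNY 25,955,055.80
CNY 25,955,055.80 × 2.7660 (sell CNY at bid) = ZAR 71,791,684.34
ZAR 71,791,684.34 ÷ 2.4404 (buy HKD at ask) = HKD 29,417,998.83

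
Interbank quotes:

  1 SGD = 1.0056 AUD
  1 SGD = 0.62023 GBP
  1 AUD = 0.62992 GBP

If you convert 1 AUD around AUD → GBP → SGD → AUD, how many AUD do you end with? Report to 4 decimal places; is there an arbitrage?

1.0213 (arbitrage exists)

Around AUD → GBP → SGD → AUD: 1 × 0.62992 ÷ 0.62023 × 1.0056 = 1.021311
Product > 1; profitable direction is AUD → GBP → SGD → AUD.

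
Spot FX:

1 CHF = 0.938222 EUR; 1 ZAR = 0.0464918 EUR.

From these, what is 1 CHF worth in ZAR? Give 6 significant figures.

1 CHF × 0.938222 = 0.938222 EUR
0.938222 EUR ÷ 0.0464918 = 20.1804 ZAR

CHF/ZAR = 20.1804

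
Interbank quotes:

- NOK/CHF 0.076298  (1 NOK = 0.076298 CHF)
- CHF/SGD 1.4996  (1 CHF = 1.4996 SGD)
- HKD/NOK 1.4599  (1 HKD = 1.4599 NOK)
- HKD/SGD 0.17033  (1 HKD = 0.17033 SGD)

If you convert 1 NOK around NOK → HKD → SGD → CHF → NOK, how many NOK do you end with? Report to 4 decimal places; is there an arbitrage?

Around NOK → HKD → SGD → CHF → NOK: 1 ÷ 1.4599 × 0.17033 ÷ 1.4996 ÷ 0.076298 = 1.019717
Product > 1; profitable direction is NOK → HKD → SGD → CHF → NOK.

1.0197 (arbitrage exists)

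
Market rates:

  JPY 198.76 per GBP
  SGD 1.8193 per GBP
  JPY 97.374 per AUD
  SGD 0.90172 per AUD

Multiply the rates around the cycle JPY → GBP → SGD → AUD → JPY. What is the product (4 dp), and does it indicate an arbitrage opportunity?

Around JPY → GBP → SGD → AUD → JPY: 1 ÷ 198.76 × 1.8193 ÷ 0.90172 × 97.374 = 0.988432
Product < 1; profitable direction is JPY → AUD → SGD → GBP → JPY.

0.9884 (arbitrage exists)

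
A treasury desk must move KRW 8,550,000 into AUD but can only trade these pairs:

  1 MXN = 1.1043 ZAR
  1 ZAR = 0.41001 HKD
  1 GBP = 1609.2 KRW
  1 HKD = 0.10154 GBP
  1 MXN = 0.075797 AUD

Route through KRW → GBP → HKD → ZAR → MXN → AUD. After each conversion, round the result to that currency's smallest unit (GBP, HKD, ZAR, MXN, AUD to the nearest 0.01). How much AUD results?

AUD 8,759.71

KRW 8,550,000 ÷ 1609.2 = GBP 5,313.20
GBP 5,313.20 ÷ 0.10154 = HKD 52,326.18
HKD 52,326.18 ÷ 0.41001 = ZAR 127,621.72
ZAR 127,621.72 ÷ 1.1043 = MXN 115,567.98
MXN 115,567.98 × 0.075797 = AUD 8,759.71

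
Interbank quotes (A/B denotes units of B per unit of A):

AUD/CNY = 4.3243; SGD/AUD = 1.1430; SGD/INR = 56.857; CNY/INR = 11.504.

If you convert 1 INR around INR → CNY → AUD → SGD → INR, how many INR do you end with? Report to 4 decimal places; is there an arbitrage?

0.9999 (no arbitrage)

Around INR → CNY → AUD → SGD → INR: 1 ÷ 11.504 ÷ 4.3243 ÷ 1.1430 × 56.857 = 0.999938
Product ≈ 1 (deviation 0.006%, within rounding noise).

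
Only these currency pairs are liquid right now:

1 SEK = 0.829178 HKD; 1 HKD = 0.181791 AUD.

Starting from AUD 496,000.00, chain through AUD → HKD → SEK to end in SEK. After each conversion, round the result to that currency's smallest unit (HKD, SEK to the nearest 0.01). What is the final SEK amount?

SEK 3,290,497.22

AUD 496,000.00 ÷ 0.181791 = HKD 2,728,407.90
HKD 2,728,407.90 ÷ 0.829178 = SEK 3,290,497.22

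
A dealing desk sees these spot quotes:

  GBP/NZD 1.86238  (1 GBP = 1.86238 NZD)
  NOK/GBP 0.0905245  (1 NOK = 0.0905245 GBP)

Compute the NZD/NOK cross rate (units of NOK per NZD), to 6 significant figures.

NZD/NOK = 5.93151

1 NZD ÷ 1.86238 = 0.536947 GBP
0.536947 GBP ÷ 0.0905245 = 5.93151 NOK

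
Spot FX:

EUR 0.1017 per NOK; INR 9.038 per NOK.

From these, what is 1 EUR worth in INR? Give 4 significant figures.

EUR/INR = 88.87

1 EUR ÷ 0.1017 = 9.83284 NOK
9.83284 NOK × 9.038 = 88.8692 INR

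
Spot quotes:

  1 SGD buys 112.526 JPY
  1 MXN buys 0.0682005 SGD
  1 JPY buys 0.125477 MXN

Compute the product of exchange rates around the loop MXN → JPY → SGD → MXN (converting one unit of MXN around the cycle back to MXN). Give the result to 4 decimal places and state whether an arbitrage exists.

1.0385 (arbitrage exists)

Around MXN → JPY → SGD → MXN: 1 ÷ 0.125477 ÷ 112.526 ÷ 0.0682005 = 1.038474
Product > 1; profitable direction is MXN → JPY → SGD → MXN.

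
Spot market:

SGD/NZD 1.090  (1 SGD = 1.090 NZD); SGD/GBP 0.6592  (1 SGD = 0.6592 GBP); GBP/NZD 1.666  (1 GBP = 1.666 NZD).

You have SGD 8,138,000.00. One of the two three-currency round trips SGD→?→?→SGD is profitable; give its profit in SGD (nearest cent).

Profitable loop is SGD → GBP → NZD → SGD:
SGD 8,138,000.00 × 0.6592 = GBP 5,364,569.60
GBP 5,364,569.60 × 1.666 = NZD 8,937,372.95
NZD 8,937,372.95 ÷ 1.090 = SGD 8,199,424.73
Profit = SGD 8,199,424.73 − SGD 8,138,000.00

Profit: SGD 61,424.73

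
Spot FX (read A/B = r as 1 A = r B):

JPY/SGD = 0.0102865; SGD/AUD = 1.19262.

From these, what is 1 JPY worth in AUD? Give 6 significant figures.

1 JPY × 0.0102865 = 0.0102865 SGD
0.0102865 SGD × 1.19262 = 0.0122679 AUD

JPY/AUD = 0.0122679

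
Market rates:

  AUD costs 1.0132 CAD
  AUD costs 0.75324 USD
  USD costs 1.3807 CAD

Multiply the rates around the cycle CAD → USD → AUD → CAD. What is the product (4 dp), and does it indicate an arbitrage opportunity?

Around CAD → USD → AUD → CAD: 1 ÷ 1.3807 ÷ 0.75324 × 1.0132 = 0.974232
Product < 1; profitable direction is CAD → AUD → USD → CAD.

0.9742 (arbitrage exists)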